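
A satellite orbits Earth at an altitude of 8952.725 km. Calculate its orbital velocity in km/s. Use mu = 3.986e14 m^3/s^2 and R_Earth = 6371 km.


r = R_E + alt = 6371.0 + 8952.725 = 15323.7250 km = 1.5323725e+07 m
v = sqrt(mu/r) = sqrt(3.986e14 / 1.5323725e+07) = 5100.1914 m/s = 5.1002 km/s

5.1002 km/s


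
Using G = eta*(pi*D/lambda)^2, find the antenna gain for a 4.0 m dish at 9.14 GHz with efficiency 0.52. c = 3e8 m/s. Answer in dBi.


lambda = c/f = 3e8 / 9.14e+09 = 0.03282276 m
G = eta*(pi*D/lambda)^2 = 0.52*(pi*4.0/0.03282276)^2
G = 76220.7036 (linear)
G = 10*log10(76220.7036) = 48.8207 dBi

48.8207 dBi


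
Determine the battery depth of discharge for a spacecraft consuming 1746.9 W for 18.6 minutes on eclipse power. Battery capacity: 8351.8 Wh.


E_used = P * t / 60 = 1746.9 * 18.6 / 60 = 541.5390 Wh
DOD = E_used / E_total * 100 = 541.5390 / 8351.8 * 100
DOD = 6.4841 %

6.4841 %


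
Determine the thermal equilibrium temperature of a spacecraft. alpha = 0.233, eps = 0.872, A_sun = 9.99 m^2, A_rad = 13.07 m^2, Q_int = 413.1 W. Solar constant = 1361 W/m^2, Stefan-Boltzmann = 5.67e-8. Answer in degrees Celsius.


Numerator = alpha*S*A_sun + Q_int = 0.233*1361*9.99 + 413.1 = 3581.0589 W
Denominator = eps*sigma*A_rad = 0.872*5.67e-8*13.07 = 6.4621217e-07 W/K^4
T^4 = 5.5416147e+09 K^4
T = 272.8407 K = -0.3093457 C

-0.3093 degrees Celsius


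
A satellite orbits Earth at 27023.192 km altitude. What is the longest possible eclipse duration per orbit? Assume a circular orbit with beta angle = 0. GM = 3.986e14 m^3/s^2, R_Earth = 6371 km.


r = 33394.1920 km
T = 1012.2001 min
Eclipse fraction = arcsin(R_E/r)/pi = arcsin(6371.0000/33394.1920)/pi
= arcsin(0.1907817)/pi = 0.06110225
Eclipse duration = 0.06110225 * 1012.2001 = 61.8477 min

61.8477 minutes


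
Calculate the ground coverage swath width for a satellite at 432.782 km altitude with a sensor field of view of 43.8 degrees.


FOV = 43.8 deg = 0.7644542 rad
swath = 2 * alt * tan(FOV/2) = 2 * 432.782 * tan(0.3822271)
swath = 2 * 432.782 * 0.4019974
swath = 347.9545 km

347.9545 km


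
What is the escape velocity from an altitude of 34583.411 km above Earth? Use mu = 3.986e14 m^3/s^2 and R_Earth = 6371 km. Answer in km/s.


r = 6371.0 + 34583.411 = 40954.4110 km = 4.0954411e+07 m
v_esc = sqrt(2*mu/r) = sqrt(2*3.986e14 / 4.0954411e+07)
v_esc = 4411.9776 m/s = 4.4120 km/s

4.4120 km/s


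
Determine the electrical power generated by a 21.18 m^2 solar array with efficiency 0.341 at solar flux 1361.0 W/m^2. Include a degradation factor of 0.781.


P = area * eta * S * degradation
P = 21.18 * 0.341 * 1361.0 * 0.781
P = 7676.9638 W

7676.9638 W


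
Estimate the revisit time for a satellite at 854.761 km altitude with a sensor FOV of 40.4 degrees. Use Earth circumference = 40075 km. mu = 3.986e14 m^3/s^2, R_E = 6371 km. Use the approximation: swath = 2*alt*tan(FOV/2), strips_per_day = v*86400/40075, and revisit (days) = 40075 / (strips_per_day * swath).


swath = 2*854.761*tan(0.3525565) = 628.9816 km
v = sqrt(mu/r) = 7427.2296 m/s = 7.4272 km/s
strips/day = v*86400/40075 = 7.4272*86400/40075 = 16.0128
coverage/day = strips * swath = 16.0128 * 628.9816 = 10071.7520 km
revisit = 40075 / 10071.7520 = 3.9790 days

3.9790 days


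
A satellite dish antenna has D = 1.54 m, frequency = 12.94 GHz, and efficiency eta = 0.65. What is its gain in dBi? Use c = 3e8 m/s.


lambda = c/f = 3e8 / 1.294e+10 = 0.02318393 m
G = eta*(pi*D/lambda)^2 = 0.65*(pi*1.54/0.02318393)^2
G = 28306.1359 (linear)
G = 10*log10(28306.1359) = 44.5188 dBi

44.5188 dBi


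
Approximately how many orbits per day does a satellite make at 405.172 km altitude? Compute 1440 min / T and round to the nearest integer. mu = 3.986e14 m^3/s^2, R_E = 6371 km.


r = 6.776172e+06 m
T = 2*pi*sqrt(r^3/mu) = 5551.2125 s = 92.5202 min
revs/day = 1440 / 92.5202 = 15.5642
Rounded: 16 revolutions per day

16 revolutions per day


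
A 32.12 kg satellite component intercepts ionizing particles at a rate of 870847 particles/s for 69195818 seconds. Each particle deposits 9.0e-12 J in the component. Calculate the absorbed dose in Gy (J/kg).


Total energy deposited = rate * time * E_per
  = 870847 * 69195818 * 9.0e-12 = 542.3307 J
Dose = E_total / mass = 542.3307 / 32.12
Dose = 16.8845 Gy

16.8845 Gy


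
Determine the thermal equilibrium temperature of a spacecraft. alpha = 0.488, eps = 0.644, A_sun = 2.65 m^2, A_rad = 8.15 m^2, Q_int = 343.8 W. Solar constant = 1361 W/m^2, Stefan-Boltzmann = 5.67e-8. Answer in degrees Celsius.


Numerator = alpha*S*A_sun + Q_int = 0.488*1361*2.65 + 343.8 = 2103.8452 W
Denominator = eps*sigma*A_rad = 0.644*5.67e-8*8.15 = 2.9759562e-07 W/K^4
T^4 = 7.0694764e+09 K^4
T = 289.9658 K = 16.8158 C

16.8158 degrees Celsius


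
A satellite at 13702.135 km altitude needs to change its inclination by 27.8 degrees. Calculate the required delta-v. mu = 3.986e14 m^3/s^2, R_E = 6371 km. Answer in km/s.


r = 20073.1350 km = 2.0073135e+07 m
V = sqrt(mu/r) = 4456.1628 m/s
di = 27.8 deg = 0.4852015 rad
dV = 2*V*sin(di/2) = 2*4456.1628*sin(0.2426008)
dV = 2140.9905 m/s = 2.1410 km/s

2.1410 km/s


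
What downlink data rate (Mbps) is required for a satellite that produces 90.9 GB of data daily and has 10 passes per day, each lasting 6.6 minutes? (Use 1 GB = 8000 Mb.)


total contact time = 10 * 6.6 * 60 = 3960.0000 s
data = 90.9 GB = 727200.0000 Mb
rate = 727200.0000 / 3960.0000 = 183.6364 Mbps

183.6364 Mbps


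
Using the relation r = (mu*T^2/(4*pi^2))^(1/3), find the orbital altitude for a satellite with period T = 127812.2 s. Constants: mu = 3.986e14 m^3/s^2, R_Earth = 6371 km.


T = 127812.2 s
r = (mu*T^2/(4*pi^2))^(1/3) = (3.986e14 * 127812.2^2 / (4*pi^2))^(1/3)
r = 5.4841256e+07 m = 54841.2560 km
alt = r - R_E = 54841.2560 - 6371 = 48470.2560 km

48470.2560 km


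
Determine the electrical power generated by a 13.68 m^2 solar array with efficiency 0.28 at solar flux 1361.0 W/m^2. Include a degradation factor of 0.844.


P = area * eta * S * degradation
P = 13.68 * 0.28 * 1361.0 * 0.844
P = 4399.9192 W

4399.9192 W


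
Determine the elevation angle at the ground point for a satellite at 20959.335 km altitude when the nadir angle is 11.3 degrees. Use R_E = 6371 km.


r = R_E + alt = 27330.3350 km
Law of sines in the satellite / Earth-center / ground-point triangle:
  sin(nadir)/R_E = sin(90 + el)/r  =>  cos(el) = (r/R_E)*sin(nadir)
cos(el) = (27330.3350 / 6371.0000) * sin(11.3 deg) = 0.8405704
el = arccos(0.8405704) = 32.7996 deg
(Earth-central angle = 90 - nadir - el = 45.9004 deg)

32.7996 degrees


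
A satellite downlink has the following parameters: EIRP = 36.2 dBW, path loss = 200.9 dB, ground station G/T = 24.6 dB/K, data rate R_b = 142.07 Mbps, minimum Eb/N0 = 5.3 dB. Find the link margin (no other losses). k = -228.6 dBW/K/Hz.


C/N0 = EIRP - FSPL + G/T - k = 36.2 - 200.9 + 24.6 - (-228.6)
C/N0 = 88.5000 dB-Hz
R_b = 142.07 Mbps = 1.4207e+08 bps -> 10*log10(R_b) = 81.5250 dB-Hz
Eb/N0 = C/N0 - 10*log10(R_b) = 88.5000 - 81.5250 = 6.9750 dB
Margin = Eb/N0 - Eb/N0_req = 6.9750 - 5.3 = 1.6750 dB (link closes)

1.6750 dB


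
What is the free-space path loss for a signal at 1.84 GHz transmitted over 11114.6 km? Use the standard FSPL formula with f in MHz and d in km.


f = 1.84 GHz = 1840.0000 MHz
d = 11114.6 km
FSPL = 32.44 + 20*log10(1840.0000) + 20*log10(11114.6)
FSPL = 32.44 + 65.2964 + 80.9179
FSPL = 178.6542 dB

178.6542 dB


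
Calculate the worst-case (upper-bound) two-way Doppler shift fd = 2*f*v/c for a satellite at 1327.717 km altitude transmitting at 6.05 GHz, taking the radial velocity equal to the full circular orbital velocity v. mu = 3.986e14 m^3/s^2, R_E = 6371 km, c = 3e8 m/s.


r = 7.698717e+06 m
v = sqrt(mu/r) = 7195.4750 m/s (worst-case radial velocity)
f = 6.05 GHz = 6.05e+09 Hz
fd = 2*f*v/c = 2*6.05e+09*7195.4750/3.0e+08
fd = 290217.4922 Hz

290217.4922 Hz


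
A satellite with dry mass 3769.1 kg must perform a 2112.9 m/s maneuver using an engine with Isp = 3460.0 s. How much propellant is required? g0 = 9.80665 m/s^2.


ve = Isp * g0 = 3460.0 * 9.80665 = 33931.009000 m/s
mass ratio = exp(dv/ve) = exp(2112.9/33931.009000) = 1.06425016
m_prop = m_dry * (mr - 1) = 3769.1 * (1.06425016 - 1)
m_prop = 242.1653 kg

242.1653 kg


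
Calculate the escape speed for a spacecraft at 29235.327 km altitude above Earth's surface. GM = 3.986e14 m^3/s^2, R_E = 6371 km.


r = 6371.0 + 29235.327 = 35606.3270 km = 3.5606327e+07 m
v_esc = sqrt(2*mu/r) = sqrt(2*3.986e14 / 3.5606327e+07)
v_esc = 4731.7311 m/s = 4.7317 km/s

4.7317 km/s


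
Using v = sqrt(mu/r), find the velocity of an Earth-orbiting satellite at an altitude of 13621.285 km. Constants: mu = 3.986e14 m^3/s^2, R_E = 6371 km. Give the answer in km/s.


r = R_E + alt = 6371.0 + 13621.285 = 19992.2850 km = 1.9992285e+07 m
v = sqrt(mu/r) = sqrt(3.986e14 / 1.9992285e+07) = 4465.1642 m/s = 4.4652 km/s

4.4652 km/s


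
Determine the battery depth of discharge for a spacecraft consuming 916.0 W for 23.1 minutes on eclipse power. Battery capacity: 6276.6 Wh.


E_used = P * t / 60 = 916.0 * 23.1 / 60 = 352.6600 Wh
DOD = E_used / E_total * 100 = 352.6600 / 6276.6 * 100
DOD = 5.6186 %

5.6186 %


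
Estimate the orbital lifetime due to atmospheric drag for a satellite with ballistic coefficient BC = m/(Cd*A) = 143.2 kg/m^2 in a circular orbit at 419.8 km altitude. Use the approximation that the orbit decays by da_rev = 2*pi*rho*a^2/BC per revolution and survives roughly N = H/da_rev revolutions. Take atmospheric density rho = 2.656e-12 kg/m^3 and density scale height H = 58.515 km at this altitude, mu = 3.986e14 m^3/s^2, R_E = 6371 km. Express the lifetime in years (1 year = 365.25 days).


a = R_E + alt = 6790.8000 km = 6.7908e+06 m
da_rev = 2*pi*rho*a^2/BC = 2*pi*2.656e-12*(6.7908e+06)^2/143.2 = 5.374113 m per revolution
N = H/da_rev = 58515.0000 m / 5.374113 m = 10888.3083 revolutions
P = 2*pi*sqrt(a^3/mu) = 5569.1976 s
lifetime = N*P = 10888.3083 * 5569.1976 = 6.0639141e+07 s = 701.8419 days
years = 701.8419 / 365.25 = 1.9215 years

1.9215 years


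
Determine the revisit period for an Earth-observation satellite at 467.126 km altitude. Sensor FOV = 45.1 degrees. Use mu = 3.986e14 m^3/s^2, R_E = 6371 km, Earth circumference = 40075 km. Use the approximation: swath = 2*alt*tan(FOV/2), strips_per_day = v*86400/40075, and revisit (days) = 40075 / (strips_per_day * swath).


swath = 2*467.126*tan(0.3935717) = 387.9354 km
v = sqrt(mu/r) = 7634.8428 m/s = 7.6348 km/s
strips/day = v*86400/40075 = 7.6348*86400/40075 = 16.4604
coverage/day = strips * swath = 16.4604 * 387.9354 = 6385.5702 km
revisit = 40075 / 6385.5702 = 6.2759 days

6.2759 days


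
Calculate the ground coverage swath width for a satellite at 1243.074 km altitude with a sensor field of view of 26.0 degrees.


FOV = 26.0 deg = 0.4537856 rad
swath = 2 * alt * tan(FOV/2) = 2 * 1243.074 * tan(0.2268928)
swath = 2 * 1243.074 * 0.2308682
swath = 573.9725 km

573.9725 km


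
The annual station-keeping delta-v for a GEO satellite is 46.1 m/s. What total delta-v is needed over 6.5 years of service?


dV = rate * years = 46.1 * 6.5
dV = 299.6500 m/s

299.6500 m/s


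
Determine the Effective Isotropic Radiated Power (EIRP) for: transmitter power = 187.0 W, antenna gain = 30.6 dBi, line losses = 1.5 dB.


Pt = 187.0 W = 22.7184 dBW
EIRP = Pt_dBW + Gt - losses = 22.7184 + 30.6 - 1.5 = 51.8184 dBW

51.8184 dBW


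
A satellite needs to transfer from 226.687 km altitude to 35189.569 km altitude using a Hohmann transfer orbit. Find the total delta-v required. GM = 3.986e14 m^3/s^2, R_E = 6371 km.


r1 = 6597.6870 km = 6.597687e+06 m
r2 = 41560.5690 km = 4.1560569e+07 m
dv1 = sqrt(mu/r1)*(sqrt(2*r2/(r1+r2)) - 1) = 2438.8691 m/s
dv2 = sqrt(mu/r2)*(1 - sqrt(2*r1/(r1+r2))) = 1475.8291 m/s
total dv = |dv1| + |dv2| = 2438.8691 + 1475.8291 = 3914.6983 m/s = 3.9147 km/s

3.9147 km/s


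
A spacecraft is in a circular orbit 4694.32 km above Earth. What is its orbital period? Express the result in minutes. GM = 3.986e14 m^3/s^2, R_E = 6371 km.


r = 11065.3200 km = 1.106532e+07 m
T = 2*pi*sqrt(r^3/mu) = 2*pi*sqrt(1.3548522e+21 / 3.986e14)
T = 11583.9637 s = 193.0661 min

193.0661 minutes


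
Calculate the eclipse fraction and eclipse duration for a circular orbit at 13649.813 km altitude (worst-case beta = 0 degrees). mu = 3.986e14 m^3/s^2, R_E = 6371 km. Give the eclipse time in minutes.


r = 20020.8130 km
T = 469.8752 min
Eclipse fraction = arcsin(R_E/r)/pi = arcsin(6371.0000/20020.8130)/pi
= arcsin(0.3182188)/pi = 0.1030847
Eclipse duration = 0.1030847 * 469.8752 = 48.4369 min

48.4369 minutes


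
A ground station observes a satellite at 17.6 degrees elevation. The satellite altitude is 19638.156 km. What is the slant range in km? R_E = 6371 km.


h = 19638.156 km, el = 17.6 deg
d = -R_E*sin(el) + sqrt((R_E*sin(el))^2 + 2*R_E*h + h^2)
d = -6371.0000*sin(0.3071779) + sqrt((6371.0000*0.3023699)^2 + 2*6371.0000*19638.156 + 19638.156^2)
d = 23363.8677 km

23363.8677 km


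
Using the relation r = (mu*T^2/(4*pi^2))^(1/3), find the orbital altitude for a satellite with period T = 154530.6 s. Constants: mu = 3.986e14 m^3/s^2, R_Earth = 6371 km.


T = 154530.6 s
r = (mu*T^2/(4*pi^2))^(1/3) = (3.986e14 * 154530.6^2 / (4*pi^2))^(1/3)
r = 6.2239894e+07 m = 62239.8943 km
alt = r - R_E = 62239.8943 - 6371 = 55868.8943 km

55868.8943 km


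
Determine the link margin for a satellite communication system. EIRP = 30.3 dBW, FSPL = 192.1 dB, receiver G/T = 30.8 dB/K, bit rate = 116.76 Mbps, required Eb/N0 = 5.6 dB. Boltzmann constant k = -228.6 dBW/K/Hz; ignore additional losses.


C/N0 = EIRP - FSPL + G/T - k = 30.3 - 192.1 + 30.8 - (-228.6)
C/N0 = 97.6000 dB-Hz
R_b = 116.76 Mbps = 1.1676e+08 bps -> 10*log10(R_b) = 80.6729 dB-Hz
Eb/N0 = C/N0 - 10*log10(R_b) = 97.6000 - 80.6729 = 16.9271 dB
Margin = Eb/N0 - Eb/N0_req = 16.9271 - 5.6 = 11.3271 dB (link closes)

11.3271 dB


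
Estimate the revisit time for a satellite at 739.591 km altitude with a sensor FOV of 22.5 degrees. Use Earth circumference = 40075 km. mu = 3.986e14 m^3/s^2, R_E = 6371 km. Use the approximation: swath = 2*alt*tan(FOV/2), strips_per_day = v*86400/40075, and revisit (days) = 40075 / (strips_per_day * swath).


swath = 2*739.591*tan(0.1963495) = 294.2276 km
v = sqrt(mu/r) = 7487.1373 m/s = 7.4871 km/s
strips/day = v*86400/40075 = 7.4871*86400/40075 = 16.1420
coverage/day = strips * swath = 16.1420 * 294.2276 = 4749.4072 km
revisit = 40075 / 4749.4072 = 8.4379 days

8.4379 days


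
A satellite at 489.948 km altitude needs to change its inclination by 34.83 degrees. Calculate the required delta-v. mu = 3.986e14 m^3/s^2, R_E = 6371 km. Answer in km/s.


r = 6860.9480 km = 6.860948e+06 m
V = sqrt(mu/r) = 7622.1341 m/s
di = 34.83 deg = 0.6078982 rad
dV = 2*V*sin(di/2) = 2*7622.1341*sin(0.3039491)
dV = 4562.4662 m/s = 4.5625 km/s

4.5625 km/s


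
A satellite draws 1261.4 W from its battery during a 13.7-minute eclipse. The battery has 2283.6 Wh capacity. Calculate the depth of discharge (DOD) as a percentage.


E_used = P * t / 60 = 1261.4 * 13.7 / 60 = 288.0197 Wh
DOD = E_used / E_total * 100 = 288.0197 / 2283.6 * 100
DOD = 12.6125 %

12.6125 %


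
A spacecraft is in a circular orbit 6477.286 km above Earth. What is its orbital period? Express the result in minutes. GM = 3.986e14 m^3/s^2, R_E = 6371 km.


r = 12848.2860 km = 1.2848286e+07 m
T = 2*pi*sqrt(r^3/mu) = 2*pi*sqrt(2.1209752e+21 / 3.986e14)
T = 14493.6915 s = 241.5615 min

241.5615 minutes


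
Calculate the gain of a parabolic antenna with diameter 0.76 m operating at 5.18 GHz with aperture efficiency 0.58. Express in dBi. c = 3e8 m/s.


lambda = c/f = 3e8 / 5.18e+09 = 0.05791506 m
G = eta*(pi*D/lambda)^2 = 0.58*(pi*0.76/0.05791506)^2
G = 985.7617 (linear)
G = 10*log10(985.7617) = 29.9377 dBi

29.9377 dBi


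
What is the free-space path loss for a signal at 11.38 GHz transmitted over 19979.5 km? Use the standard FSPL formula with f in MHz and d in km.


f = 11.38 GHz = 11380.0000 MHz
d = 19979.5 km
FSPL = 32.44 + 20*log10(11380.0000) + 20*log10(19979.5)
FSPL = 32.44 + 81.1228 + 86.0117
FSPL = 199.5745 dB

199.5745 dB


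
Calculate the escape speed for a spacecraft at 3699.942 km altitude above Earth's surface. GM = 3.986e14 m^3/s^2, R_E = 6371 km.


r = 6371.0 + 3699.942 = 10070.9420 km = 1.0070942e+07 m
v_esc = sqrt(2*mu/r) = sqrt(2*3.986e14 / 1.0070942e+07)
v_esc = 8897.1026 m/s = 8.8971 km/s

8.8971 km/s


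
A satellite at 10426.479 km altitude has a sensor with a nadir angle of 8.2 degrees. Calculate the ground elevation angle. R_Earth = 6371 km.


r = R_E + alt = 16797.4790 km
Law of sines in the satellite / Earth-center / ground-point triangle:
  sin(nadir)/R_E = sin(90 + el)/r  =>  cos(el) = (r/R_E)*sin(nadir)
cos(el) = (16797.4790 / 6371.0000) * sin(8.2 deg) = 0.3760487
el = arccos(0.3760487) = 67.9109 deg
(Earth-central angle = 90 - nadir - el = 13.8891 deg)

67.9109 degrees


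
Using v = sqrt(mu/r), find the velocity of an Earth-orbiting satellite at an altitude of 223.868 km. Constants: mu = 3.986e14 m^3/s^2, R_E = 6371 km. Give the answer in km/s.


r = R_E + alt = 6371.0 + 223.868 = 6594.8680 km = 6.594868e+06 m
v = sqrt(mu/r) = sqrt(3.986e14 / 6.594868e+06) = 7774.3769 m/s = 7.7744 km/s

7.7744 km/s


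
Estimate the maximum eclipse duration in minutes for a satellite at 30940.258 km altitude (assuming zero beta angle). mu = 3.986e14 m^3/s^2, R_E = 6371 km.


r = 37311.2580 km
T = 1195.4180 min
Eclipse fraction = arcsin(R_E/r)/pi = arcsin(6371.0000/37311.2580)/pi
= arcsin(0.1707528)/pi = 0.05461994
Eclipse duration = 0.05461994 * 1195.4180 = 65.2937 min

65.2937 minutes


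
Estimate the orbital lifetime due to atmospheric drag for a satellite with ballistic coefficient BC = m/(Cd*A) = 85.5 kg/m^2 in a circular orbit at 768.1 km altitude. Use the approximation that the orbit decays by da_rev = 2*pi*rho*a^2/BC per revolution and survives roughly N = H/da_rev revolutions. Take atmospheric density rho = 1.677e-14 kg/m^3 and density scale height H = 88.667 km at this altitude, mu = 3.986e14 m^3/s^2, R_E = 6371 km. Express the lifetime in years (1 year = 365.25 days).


a = R_E + alt = 7139.1000 km = 7.1391e+06 m
da_rev = 2*pi*rho*a^2/BC = 2*pi*1.677e-14*(7.1391e+06)^2/85.5 = 0.0628107164 m per revolution
N = H/da_rev = 88667.0000 m / 0.0628107164 m = 1.411654e+06 revolutions
P = 2*pi*sqrt(a^3/mu) = 6003.1116 s
lifetime = N*P = 1.411654e+06 * 6003.1116 = 8.4743166e+09 s = 98082.3684 days
years = 98082.3684 / 365.25 = 268.5349 years

268.5349 years


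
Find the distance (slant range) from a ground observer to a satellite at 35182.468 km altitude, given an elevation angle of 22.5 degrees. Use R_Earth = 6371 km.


h = 35182.468 km, el = 22.5 deg
d = -R_E*sin(el) + sqrt((R_E*sin(el))^2 + 2*R_E*h + h^2)
d = -6371.0000*sin(0.3926991) + sqrt((6371.0000*0.3826834)^2 + 2*6371.0000*35182.468 + 35182.468^2)
d = 38696.4018 km

38696.4018 km


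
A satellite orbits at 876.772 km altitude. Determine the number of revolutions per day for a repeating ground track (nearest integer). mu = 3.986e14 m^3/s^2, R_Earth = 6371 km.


r = 7.247772e+06 m
T = 2*pi*sqrt(r^3/mu) = 6140.7018 s = 102.3450 min
revs/day = 1440 / 102.3450 = 14.0701
Rounded: 14 revolutions per day

14 revolutions per day


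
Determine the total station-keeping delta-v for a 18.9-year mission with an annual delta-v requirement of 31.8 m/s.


dV = rate * years = 31.8 * 18.9
dV = 601.0200 m/s

601.0200 m/s


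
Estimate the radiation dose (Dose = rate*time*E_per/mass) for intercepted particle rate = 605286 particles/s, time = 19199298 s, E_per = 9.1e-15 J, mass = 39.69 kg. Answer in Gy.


Total energy deposited = rate * time * E_per
  = 605286 * 19199298 * 9.1e-15 = 0.1057517 J
Dose = E_total / mass = 0.1057517 / 39.69
Dose = 0.002664442 Gy

0.0027 Gy


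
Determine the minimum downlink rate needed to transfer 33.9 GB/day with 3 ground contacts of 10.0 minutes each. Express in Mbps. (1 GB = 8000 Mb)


total contact time = 3 * 10.0 * 60 = 1800.0000 s
data = 33.9 GB = 271200.0000 Mb
rate = 271200.0000 / 1800.0000 = 150.6667 Mbps

150.6667 Mbps


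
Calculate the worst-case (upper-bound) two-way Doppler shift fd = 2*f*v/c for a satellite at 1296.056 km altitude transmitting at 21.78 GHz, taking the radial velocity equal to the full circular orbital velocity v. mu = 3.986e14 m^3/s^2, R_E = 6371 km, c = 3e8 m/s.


r = 7.667056e+06 m
v = sqrt(mu/r) = 7210.3165 m/s (worst-case radial velocity)
f = 21.78 GHz = 2.178e+10 Hz
fd = 2*f*v/c = 2*2.178e+10*7210.3165/3.0e+08
fd = 1.046938e+06 Hz

1.0469e+06 Hz


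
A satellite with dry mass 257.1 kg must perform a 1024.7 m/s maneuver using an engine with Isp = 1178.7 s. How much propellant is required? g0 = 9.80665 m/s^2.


ve = Isp * g0 = 1178.7 * 9.80665 = 11559.098355 m/s
mass ratio = exp(dv/ve) = exp(1024.7/11559.098355) = 1.09269682
m_prop = m_dry * (mr - 1) = 257.1 * (1.09269682 - 1)
m_prop = 23.8324 kg

23.8324 kg


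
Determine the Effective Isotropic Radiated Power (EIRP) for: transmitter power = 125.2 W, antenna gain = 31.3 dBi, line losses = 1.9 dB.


Pt = 125.2 W = 20.9760 dBW
EIRP = Pt_dBW + Gt - losses = 20.9760 + 31.3 - 1.9 = 50.3760 dBW

50.3760 dBW


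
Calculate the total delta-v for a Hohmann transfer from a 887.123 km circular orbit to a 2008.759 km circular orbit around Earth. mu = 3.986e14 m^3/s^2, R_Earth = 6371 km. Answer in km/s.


r1 = 7258.1230 km = 7.258123e+06 m
r2 = 8379.7590 km = 8.379759e+06 m
dv1 = sqrt(mu/r1)*(sqrt(2*r2/(r1+r2)) - 1) = 261.1647 m/s
dv2 = sqrt(mu/r2)*(1 - sqrt(2*r1/(r1+r2))) = 251.9432 m/s
total dv = |dv1| + |dv2| = 261.1647 + 251.9432 = 513.1079 m/s = 0.5131079 km/s

0.5131 km/s


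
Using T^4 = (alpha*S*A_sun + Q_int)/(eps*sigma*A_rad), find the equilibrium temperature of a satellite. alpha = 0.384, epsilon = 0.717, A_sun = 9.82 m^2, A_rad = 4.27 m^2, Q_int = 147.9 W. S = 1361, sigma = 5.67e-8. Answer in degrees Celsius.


Numerator = alpha*S*A_sun + Q_int = 0.384*1361*9.82 + 147.9 = 5280.0677 W
Denominator = eps*sigma*A_rad = 0.717*5.67e-8*4.27 = 1.7359215e-07 W/K^4
T^4 = 3.0416511e+10 K^4
T = 417.6162 K = 144.4662 C

144.4662 degrees Celsius


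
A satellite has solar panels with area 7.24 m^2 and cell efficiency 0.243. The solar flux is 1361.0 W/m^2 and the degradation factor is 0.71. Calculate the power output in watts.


P = area * eta * S * degradation
P = 7.24 * 0.243 * 1361.0 * 0.71
P = 1700.0485 W

1700.0485 W


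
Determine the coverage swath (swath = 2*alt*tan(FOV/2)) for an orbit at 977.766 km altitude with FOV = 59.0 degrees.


FOV = 59.0 deg = 1.0297 rad
swath = 2 * alt * tan(FOV/2) = 2 * 977.766 * tan(0.5148721)
swath = 2 * 977.766 * 0.5657728
swath = 1106.3868 km

1106.3868 km


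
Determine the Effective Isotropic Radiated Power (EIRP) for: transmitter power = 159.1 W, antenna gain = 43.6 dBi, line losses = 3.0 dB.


Pt = 159.1 W = 22.0167 dBW
EIRP = Pt_dBW + Gt - losses = 22.0167 + 43.6 - 3.0 = 62.6167 dBW

62.6167 dBW


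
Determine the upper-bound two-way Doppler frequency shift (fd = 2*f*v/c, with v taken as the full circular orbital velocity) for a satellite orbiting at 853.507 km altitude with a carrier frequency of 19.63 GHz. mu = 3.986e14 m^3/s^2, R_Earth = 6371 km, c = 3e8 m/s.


r = 7.224507e+06 m
v = sqrt(mu/r) = 7427.8742 m/s (worst-case radial velocity)
f = 19.63 GHz = 1.963e+10 Hz
fd = 2*f*v/c = 2*1.963e+10*7427.8742/3.0e+08
fd = 972061.1353 Hz

972061.1353 Hz


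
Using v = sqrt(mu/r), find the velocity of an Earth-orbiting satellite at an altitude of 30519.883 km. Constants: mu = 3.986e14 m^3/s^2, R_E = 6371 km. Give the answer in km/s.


r = R_E + alt = 6371.0 + 30519.883 = 36890.8830 km = 3.6890883e+07 m
v = sqrt(mu/r) = sqrt(3.986e14 / 3.6890883e+07) = 3287.0713 m/s = 3.2871 km/s

3.2871 km/s


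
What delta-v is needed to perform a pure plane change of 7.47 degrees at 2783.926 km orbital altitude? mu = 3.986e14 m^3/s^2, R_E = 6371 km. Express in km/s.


r = 9154.9260 km = 9.154926e+06 m
V = sqrt(mu/r) = 6598.4393 m/s
di = 7.47 deg = 0.1303761 rad
dV = 2*V*sin(di/2) = 2*6598.4393*sin(0.06518805)
dV = 859.6696 m/s = 0.8596696 km/s

0.8597 km/s


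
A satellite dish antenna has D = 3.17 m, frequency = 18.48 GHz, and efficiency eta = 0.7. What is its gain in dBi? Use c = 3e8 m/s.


lambda = c/f = 3e8 / 1.848e+10 = 0.01623377 m
G = eta*(pi*D/lambda)^2 = 0.7*(pi*3.17/0.01623377)^2
G = 263437.5836 (linear)
G = 10*log10(263437.5836) = 54.2068 dBi

54.2068 dBi


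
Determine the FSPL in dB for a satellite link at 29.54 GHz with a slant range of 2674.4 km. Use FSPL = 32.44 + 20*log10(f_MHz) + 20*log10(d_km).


f = 29.54 GHz = 29540.0000 MHz
d = 2674.4 km
FSPL = 32.44 + 20*log10(29540.0000) + 20*log10(2674.4)
FSPL = 32.44 + 89.4082 + 68.5445
FSPL = 190.3927 dB

190.3927 dB


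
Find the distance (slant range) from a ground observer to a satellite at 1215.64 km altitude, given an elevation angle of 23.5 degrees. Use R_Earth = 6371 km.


h = 1215.64 km, el = 23.5 deg
d = -R_E*sin(el) + sqrt((R_E*sin(el))^2 + 2*R_E*h + h^2)
d = -6371.0000*sin(0.4101524) + sqrt((6371.0000*0.3987491)^2 + 2*6371.0000*1215.64 + 1215.64^2)
d = 2299.1205 km

2299.1205 km


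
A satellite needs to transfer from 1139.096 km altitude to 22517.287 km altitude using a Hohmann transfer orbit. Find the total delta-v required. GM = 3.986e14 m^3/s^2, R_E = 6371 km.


r1 = 7510.0960 km = 7.510096e+06 m
r2 = 28888.2870 km = 2.8888287e+07 m
dv1 = sqrt(mu/r1)*(sqrt(2*r2/(r1+r2)) - 1) = 1893.4168 m/s
dv2 = sqrt(mu/r2)*(1 - sqrt(2*r1/(r1+r2))) = 1328.3763 m/s
total dv = |dv1| + |dv2| = 1893.4168 + 1328.3763 = 3221.7932 m/s = 3.2218 km/s

3.2218 km/s


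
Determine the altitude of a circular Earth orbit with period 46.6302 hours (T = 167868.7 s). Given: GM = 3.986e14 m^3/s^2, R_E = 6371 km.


T = 167868.7 s
r = (mu*T^2/(4*pi^2))^(1/3) = (3.986e14 * 167868.7^2 / (4*pi^2))^(1/3)
r = 6.577169e+07 m = 65771.6904 km
alt = r - R_E = 65771.6904 - 6371 = 59400.6904 km

59400.6904 km


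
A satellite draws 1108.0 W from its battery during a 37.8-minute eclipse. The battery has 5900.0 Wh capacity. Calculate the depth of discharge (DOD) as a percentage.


E_used = P * t / 60 = 1108.0 * 37.8 / 60 = 698.0400 Wh
DOD = E_used / E_total * 100 = 698.0400 / 5900.0 * 100
DOD = 11.8312 %

11.8312 %


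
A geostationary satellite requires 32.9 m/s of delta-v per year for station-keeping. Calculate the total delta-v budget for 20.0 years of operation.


dV = rate * years = 32.9 * 20.0
dV = 658.0000 m/s

658.0000 m/s


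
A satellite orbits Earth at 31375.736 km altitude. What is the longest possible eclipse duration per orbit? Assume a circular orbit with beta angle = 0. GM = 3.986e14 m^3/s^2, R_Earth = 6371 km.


r = 37746.7360 km
T = 1216.4075 min
Eclipse fraction = arcsin(R_E/r)/pi = arcsin(6371.0000/37746.7360)/pi
= arcsin(0.1687828)/pi = 0.05398365
Eclipse duration = 0.05398365 * 1216.4075 = 65.6661 min

65.6661 minutes


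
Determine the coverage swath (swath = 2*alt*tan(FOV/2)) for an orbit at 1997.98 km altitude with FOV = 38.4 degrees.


FOV = 38.4 deg = 0.6702064 rad
swath = 2 * alt * tan(FOV/2) = 2 * 1997.98 * tan(0.3351032)
swath = 2 * 1997.98 * 0.3482368
swath = 1391.5405 km

1391.5405 km


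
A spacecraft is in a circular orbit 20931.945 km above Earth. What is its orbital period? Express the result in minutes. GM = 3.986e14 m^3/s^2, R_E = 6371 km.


r = 27302.9450 km = 2.7302945e+07 m
T = 2*pi*sqrt(r^3/mu) = 2*pi*sqrt(2.0353002e+22 / 3.986e14)
T = 44897.8415 s = 748.2974 min

748.2974 minutes


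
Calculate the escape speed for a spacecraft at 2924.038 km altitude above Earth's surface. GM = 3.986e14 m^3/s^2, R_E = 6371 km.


r = 6371.0 + 2924.038 = 9295.0380 km = 9.295038e+06 m
v_esc = sqrt(2*mu/r) = sqrt(2*3.986e14 / 9.295038e+06)
v_esc = 9261.0038 m/s = 9.2610 km/s

9.2610 km/s


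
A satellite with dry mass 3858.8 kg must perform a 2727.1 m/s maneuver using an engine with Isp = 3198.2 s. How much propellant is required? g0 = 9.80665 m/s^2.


ve = Isp * g0 = 3198.2 * 9.80665 = 31363.628030 m/s
mass ratio = exp(dv/ve) = exp(2727.1/31363.628030) = 1.09084327
m_prop = m_dry * (mr - 1) = 3858.8 * (1.09084327 - 1)
m_prop = 350.5460 kg

350.5460 kg


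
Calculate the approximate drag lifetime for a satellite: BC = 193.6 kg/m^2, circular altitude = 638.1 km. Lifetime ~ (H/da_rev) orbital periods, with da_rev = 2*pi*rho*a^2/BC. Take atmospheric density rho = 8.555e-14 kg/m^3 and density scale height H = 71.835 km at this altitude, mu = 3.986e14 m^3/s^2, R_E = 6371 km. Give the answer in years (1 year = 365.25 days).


a = R_E + alt = 7009.1000 km = 7.0091e+06 m
da_rev = 2*pi*rho*a^2/BC = 2*pi*8.555e-14*(7.0091e+06)^2/193.6 = 0.136401467 m per revolution
N = H/da_rev = 71835.0000 m / 0.136401467 m = 526643.8955 revolutions
P = 2*pi*sqrt(a^3/mu) = 5839.8892 s
lifetime = N*P = 526643.8955 * 5839.8892 = 3.075542e+09 s = 35596.5507 days
years = 35596.5507 / 365.25 = 97.4580 years

97.4580 years


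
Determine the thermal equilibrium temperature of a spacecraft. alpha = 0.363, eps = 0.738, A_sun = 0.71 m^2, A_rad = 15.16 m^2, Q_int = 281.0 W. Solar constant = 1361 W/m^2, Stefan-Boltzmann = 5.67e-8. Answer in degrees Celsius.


Numerator = alpha*S*A_sun + Q_int = 0.363*1361*0.71 + 281.0 = 631.7705 W
Denominator = eps*sigma*A_rad = 0.738*5.67e-8*15.16 = 6.3436414e-07 W/K^4
T^4 = 9.9591149e+08 K^4
T = 177.6459 K = -95.5041 C

-95.5041 degrees Celsius


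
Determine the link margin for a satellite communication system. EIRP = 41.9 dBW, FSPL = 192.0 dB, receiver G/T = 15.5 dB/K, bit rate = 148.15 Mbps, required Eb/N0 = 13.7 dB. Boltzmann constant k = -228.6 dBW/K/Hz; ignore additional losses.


C/N0 = EIRP - FSPL + G/T - k = 41.9 - 192.0 + 15.5 - (-228.6)
C/N0 = 94.0000 dB-Hz
R_b = 148.15 Mbps = 1.4815e+08 bps -> 10*log10(R_b) = 81.7070 dB-Hz
Eb/N0 = C/N0 - 10*log10(R_b) = 94.0000 - 81.7070 = 12.2930 dB
Margin = Eb/N0 - Eb/N0_req = 12.2930 - 13.7 = -1.4070 dB (negative margin: link does not close)

-1.4070 dB


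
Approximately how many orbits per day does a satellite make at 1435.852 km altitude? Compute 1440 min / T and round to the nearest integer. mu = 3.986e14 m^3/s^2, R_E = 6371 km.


r = 7.806852e+06 m
T = 2*pi*sqrt(r^3/mu) = 6864.7566 s = 114.4126 min
revs/day = 1440 / 114.4126 = 12.5860
Rounded: 13 revolutions per day

13 revolutions per day


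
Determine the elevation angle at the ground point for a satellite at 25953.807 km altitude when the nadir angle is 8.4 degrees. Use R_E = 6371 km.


r = R_E + alt = 32324.8070 km
Law of sines in the satellite / Earth-center / ground-point triangle:
  sin(nadir)/R_E = sin(90 + el)/r  =>  cos(el) = (r/R_E)*sin(nadir)
cos(el) = (32324.8070 / 6371.0000) * sin(8.4 deg) = 0.7411875
el = arccos(0.7411875) = 42.1673 deg
(Earth-central angle = 90 - nadir - el = 39.4327 deg)

42.1673 degrees


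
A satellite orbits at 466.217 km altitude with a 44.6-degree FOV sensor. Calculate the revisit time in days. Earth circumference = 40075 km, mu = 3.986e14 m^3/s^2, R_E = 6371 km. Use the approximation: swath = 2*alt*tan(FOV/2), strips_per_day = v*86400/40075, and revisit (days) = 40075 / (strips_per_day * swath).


swath = 2*466.217*tan(0.3892084) = 382.4191 km
v = sqrt(mu/r) = 7635.3503 m/s = 7.6354 km/s
strips/day = v*86400/40075 = 7.6354*86400/40075 = 16.4615
coverage/day = strips * swath = 16.4615 * 382.4191 = 6295.1879 km
revisit = 40075 / 6295.1879 = 6.3660 days

6.3660 days


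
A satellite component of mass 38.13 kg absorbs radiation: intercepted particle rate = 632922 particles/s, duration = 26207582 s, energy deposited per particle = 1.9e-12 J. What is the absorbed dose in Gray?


Total energy deposited = rate * time * E_per
  = 632922 * 26207582 * 1.9e-12 = 31.5160 J
Dose = E_total / mass = 31.5160 / 38.13
Dose = 0.8265401 Gy

0.8265 Gy


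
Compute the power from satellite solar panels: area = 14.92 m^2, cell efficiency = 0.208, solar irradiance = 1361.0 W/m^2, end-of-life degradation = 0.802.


P = area * eta * S * degradation
P = 14.92 * 0.208 * 1361.0 * 0.802
P = 3387.3857 W

3387.3857 W


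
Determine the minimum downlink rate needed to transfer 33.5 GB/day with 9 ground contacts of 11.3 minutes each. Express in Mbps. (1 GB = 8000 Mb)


total contact time = 9 * 11.3 * 60 = 6102.0000 s
data = 33.5 GB = 268000.0000 Mb
rate = 268000.0000 / 6102.0000 = 43.9200 Mbps

43.9200 Mbps


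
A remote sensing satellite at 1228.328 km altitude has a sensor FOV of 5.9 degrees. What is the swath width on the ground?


FOV = 5.9 deg = 0.1029744 rad
swath = 2 * alt * tan(FOV/2) = 2 * 1228.328 * tan(0.05148721)
swath = 2 * 1228.328 * 0.05153276
swath = 126.5983 km

126.5983 km


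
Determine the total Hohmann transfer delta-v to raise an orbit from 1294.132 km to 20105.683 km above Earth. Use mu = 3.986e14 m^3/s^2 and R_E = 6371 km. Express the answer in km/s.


r1 = 7665.1320 km = 7.665132e+06 m
r2 = 26476.6830 km = 2.6476683e+07 m
dv1 = sqrt(mu/r1)*(sqrt(2*r2/(r1+r2)) - 1) = 1769.5225 m/s
dv2 = sqrt(mu/r2)*(1 - sqrt(2*r1/(r1+r2))) = 1280.0756 m/s
total dv = |dv1| + |dv2| = 1769.5225 + 1280.0756 = 3049.5982 m/s = 3.0496 km/s

3.0496 km/s


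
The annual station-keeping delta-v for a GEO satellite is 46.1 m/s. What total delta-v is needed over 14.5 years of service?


dV = rate * years = 46.1 * 14.5
dV = 668.4500 m/s

668.4500 m/s


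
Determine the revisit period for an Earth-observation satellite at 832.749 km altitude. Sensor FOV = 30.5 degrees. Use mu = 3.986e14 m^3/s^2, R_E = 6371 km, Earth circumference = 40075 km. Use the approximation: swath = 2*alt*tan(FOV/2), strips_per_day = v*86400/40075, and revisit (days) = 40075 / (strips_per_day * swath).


swath = 2*832.749*tan(0.2661627) = 454.0669 km
v = sqrt(mu/r) = 7438.5684 m/s = 7.4386 km/s
strips/day = v*86400/40075 = 7.4386*86400/40075 = 16.0372
coverage/day = strips * swath = 16.0372 * 454.0669 = 7281.9785 km
revisit = 40075 / 7281.9785 = 5.5033 days

5.5033 days


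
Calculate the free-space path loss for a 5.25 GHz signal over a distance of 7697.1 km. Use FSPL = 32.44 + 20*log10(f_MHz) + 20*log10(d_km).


f = 5.25 GHz = 5250.0000 MHz
d = 7697.1 km
FSPL = 32.44 + 20*log10(5250.0000) + 20*log10(7697.1)
FSPL = 32.44 + 74.4032 + 77.7265
FSPL = 184.5697 dB

184.5697 dB


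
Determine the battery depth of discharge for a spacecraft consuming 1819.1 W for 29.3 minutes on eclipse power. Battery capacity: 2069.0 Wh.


E_used = P * t / 60 = 1819.1 * 29.3 / 60 = 888.3272 Wh
DOD = E_used / E_total * 100 = 888.3272 / 2069.0 * 100
DOD = 42.9351 %

42.9351 %


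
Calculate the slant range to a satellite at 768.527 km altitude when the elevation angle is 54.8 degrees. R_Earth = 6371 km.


h = 768.527 km, el = 54.8 deg
d = -R_E*sin(el) + sqrt((R_E*sin(el))^2 + 2*R_E*h + h^2)
d = -6371.0000*sin(0.9564404) + sqrt((6371.0000*0.8171449)^2 + 2*6371.0000*768.527 + 768.527^2)
d = 916.5473 km

916.5473 km


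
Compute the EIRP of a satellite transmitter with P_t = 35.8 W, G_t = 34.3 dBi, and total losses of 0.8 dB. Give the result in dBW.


Pt = 35.8 W = 15.5388 dBW
EIRP = Pt_dBW + Gt - losses = 15.5388 + 34.3 - 0.8 = 49.0388 dBW

49.0388 dBW


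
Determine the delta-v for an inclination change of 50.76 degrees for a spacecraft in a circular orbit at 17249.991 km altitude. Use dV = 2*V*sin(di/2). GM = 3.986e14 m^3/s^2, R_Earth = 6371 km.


r = 23620.9910 km = 2.3620991e+07 m
V = sqrt(mu/r) = 4107.8974 m/s
di = 50.76 deg = 0.8859291 rad
dV = 2*V*sin(di/2) = 2*4107.8974*sin(0.4429646)
dV = 3521.4522 m/s = 3.5215 km/s

3.5215 km/s


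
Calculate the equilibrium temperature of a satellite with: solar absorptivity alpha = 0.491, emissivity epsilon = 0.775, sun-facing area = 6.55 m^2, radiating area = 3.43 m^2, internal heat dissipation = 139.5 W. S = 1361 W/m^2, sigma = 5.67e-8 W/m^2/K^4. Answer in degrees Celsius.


Numerator = alpha*S*A_sun + Q_int = 0.491*1361*6.55 + 139.5 = 4516.5440 W
Denominator = eps*sigma*A_rad = 0.775*5.67e-8*3.43 = 1.5072277e-07 W/K^4
T^4 = 2.9965903e+10 K^4
T = 416.0608 K = 142.9108 C

142.9108 degrees Celsius


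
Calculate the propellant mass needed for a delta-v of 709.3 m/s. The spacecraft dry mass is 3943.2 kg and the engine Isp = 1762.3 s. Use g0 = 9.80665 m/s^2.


ve = Isp * g0 = 1762.3 * 9.80665 = 17282.259295 m/s
mass ratio = exp(dv/ve) = exp(709.3/17282.259295) = 1.04189596
m_prop = m_dry * (mr - 1) = 3943.2 * (1.04189596 - 1)
m_prop = 165.2041 kg

165.2041 kg


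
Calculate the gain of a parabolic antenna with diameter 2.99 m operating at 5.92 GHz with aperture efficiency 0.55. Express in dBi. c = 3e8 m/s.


lambda = c/f = 3e8 / 5.92e+09 = 0.05067568 m
G = eta*(pi*D/lambda)^2 = 0.55*(pi*2.99/0.05067568)^2
G = 18897.5592 (linear)
G = 10*log10(18897.5592) = 42.7641 dBi

42.7641 dBi


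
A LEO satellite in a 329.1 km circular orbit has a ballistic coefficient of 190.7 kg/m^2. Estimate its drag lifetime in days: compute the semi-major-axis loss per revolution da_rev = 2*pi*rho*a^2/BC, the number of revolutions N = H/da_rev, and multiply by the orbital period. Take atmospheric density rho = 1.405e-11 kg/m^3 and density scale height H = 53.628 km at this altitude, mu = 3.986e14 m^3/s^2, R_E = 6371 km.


a = R_E + alt = 6700.1000 km = 6.7001e+06 m
da_rev = 2*pi*rho*a^2/BC = 2*pi*1.405e-11*(6.7001e+06)^2/190.7 = 20.781078 m per revolution
N = H/da_rev = 53628.0000 m / 20.781078 m = 2580.6169 revolutions
P = 2*pi*sqrt(a^3/mu) = 5457.9952 s
lifetime = N*P = 2580.6169 * 5457.9952 = 1.4084994e+07 s = 163.0208 days

163.0208 days


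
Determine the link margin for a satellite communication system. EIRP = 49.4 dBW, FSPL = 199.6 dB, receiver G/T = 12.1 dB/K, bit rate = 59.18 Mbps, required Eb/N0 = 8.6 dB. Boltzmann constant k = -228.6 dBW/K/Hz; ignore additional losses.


C/N0 = EIRP - FSPL + G/T - k = 49.4 - 199.6 + 12.1 - (-228.6)
C/N0 = 90.5000 dB-Hz
R_b = 59.18 Mbps = 5.918e+07 bps -> 10*log10(R_b) = 77.7217 dB-Hz
Eb/N0 = C/N0 - 10*log10(R_b) = 90.5000 - 77.7217 = 12.7783 dB
Margin = Eb/N0 - Eb/N0_req = 12.7783 - 8.6 = 4.1783 dB (link closes)

4.1783 dB


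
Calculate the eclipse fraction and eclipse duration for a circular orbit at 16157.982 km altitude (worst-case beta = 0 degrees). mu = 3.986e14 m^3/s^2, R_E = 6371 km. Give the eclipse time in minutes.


r = 22528.9820 km
T = 560.8831 min
Eclipse fraction = arcsin(R_E/r)/pi = arcsin(6371.0000/22528.9820)/pi
= arcsin(0.2827913)/pi = 0.09126038
Eclipse duration = 0.09126038 * 560.8831 = 51.1864 min

51.1864 minutes


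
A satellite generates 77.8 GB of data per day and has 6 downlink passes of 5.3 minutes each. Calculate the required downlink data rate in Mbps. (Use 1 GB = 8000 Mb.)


total contact time = 6 * 5.3 * 60 = 1908.0000 s
data = 77.8 GB = 622400.0000 Mb
rate = 622400.0000 / 1908.0000 = 326.2055 Mbps

326.2055 Mbps


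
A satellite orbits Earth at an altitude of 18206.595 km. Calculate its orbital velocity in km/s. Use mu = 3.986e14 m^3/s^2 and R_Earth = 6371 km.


r = R_E + alt = 6371.0 + 18206.595 = 24577.5950 km = 2.4577595e+07 m
v = sqrt(mu/r) = sqrt(3.986e14 / 2.4577595e+07) = 4027.1607 m/s = 4.0272 km/s

4.0272 km/s


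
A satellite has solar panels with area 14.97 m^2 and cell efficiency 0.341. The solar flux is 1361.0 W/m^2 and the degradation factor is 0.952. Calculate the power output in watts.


P = area * eta * S * degradation
P = 14.97 * 0.341 * 1361.0 * 0.952
P = 6614.1076 W

6614.1076 W


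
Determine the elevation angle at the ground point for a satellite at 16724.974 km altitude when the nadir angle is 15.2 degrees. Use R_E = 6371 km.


r = R_E + alt = 23095.9740 km
Law of sines in the satellite / Earth-center / ground-point triangle:
  sin(nadir)/R_E = sin(90 + el)/r  =>  cos(el) = (r/R_E)*sin(nadir)
cos(el) = (23095.9740 / 6371.0000) * sin(15.2 deg) = 0.950481
el = arccos(0.950481) = 18.1064 deg
(Earth-central angle = 90 - nadir - el = 56.6936 deg)

18.1064 degrees
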